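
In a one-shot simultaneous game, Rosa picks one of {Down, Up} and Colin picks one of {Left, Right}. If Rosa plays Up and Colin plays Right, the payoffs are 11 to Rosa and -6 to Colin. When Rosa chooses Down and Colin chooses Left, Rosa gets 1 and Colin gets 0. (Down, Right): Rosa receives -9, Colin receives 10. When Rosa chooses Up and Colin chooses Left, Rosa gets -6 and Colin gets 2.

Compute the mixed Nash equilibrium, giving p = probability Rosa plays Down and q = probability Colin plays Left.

For Colin to be willing to mix, Colin must be indifferent between Left and Right, which pins down Rosa's mix.
  Colin's payoff from Left: p·0 + (1−p)·2 = -2p + 2
  Colin's payoff from Right: p·10 + (1−p)·(-6) = 16p - 6
  -2p + 2 = 16p - 6  ⇒  -18p = -8  ⇒  p = 4/9.
Colin's mix must leave Rosa indifferent between Down and Up.
  Rosa's expected payoff from Down: q·1 + (1−q)·(-9) = 10q - 9
  Rosa's expected payoff from Up: q·(-6) + (1−q)·11 = -17q + 11
  10q - 9 = -17q + 11  ⇒  27q = 20  ⇒  q = 20/27.

p = 4/9, q = 20/27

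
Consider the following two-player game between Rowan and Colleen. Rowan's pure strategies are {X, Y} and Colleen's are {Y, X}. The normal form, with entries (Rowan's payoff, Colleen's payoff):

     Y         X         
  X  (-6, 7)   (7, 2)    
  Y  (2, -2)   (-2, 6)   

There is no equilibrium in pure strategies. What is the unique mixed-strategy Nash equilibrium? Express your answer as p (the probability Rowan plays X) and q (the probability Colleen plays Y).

p = 8/13, q = 9/17

In a mixed equilibrium Colleen is indifferent between Y and X; this condition fixes p.
  Colleen's payoff from Y: p·7 + (1−p)·(-2) = 9p - 2
  Colleen's payoff from X: p·2 + (1−p)·6 = -4p + 6
  9p - 2 = -4p + 6  ⇒  13p = 8  ⇒  p = 8/13.
For Rowan to be willing to mix, Rowan must be indifferent between X and Y, which pins down Colleen's mix.
  Rowan's expected payoff from X: q·(-6) + (1−q)·7 = -13q + 7
  Rowan's expected payoff from Y: q·2 + (1−q)·(-2) = 4q - 2
  -13q + 7 = 4q - 2  ⇒  -17q = -9  ⇒  q = 9/17.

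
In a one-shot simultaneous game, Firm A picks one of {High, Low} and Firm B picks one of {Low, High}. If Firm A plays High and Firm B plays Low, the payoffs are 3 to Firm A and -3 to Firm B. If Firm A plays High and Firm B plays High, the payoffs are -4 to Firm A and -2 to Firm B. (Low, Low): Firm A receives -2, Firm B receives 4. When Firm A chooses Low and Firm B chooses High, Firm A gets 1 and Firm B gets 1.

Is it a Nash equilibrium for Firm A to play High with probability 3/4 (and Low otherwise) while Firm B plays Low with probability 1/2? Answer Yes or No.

Yes

Check Firm B's indifference given Firm A's mix p = 3/4:
  payoff from Low = -5/4; payoff from High = -5/4 — equal.
Check Firm A's indifference given Firm B's mix q = 1/2:
  payoff from High = -1/2; payoff from Low = -1/2 — equal.
Both players are indifferent, so neither can profitably deviate.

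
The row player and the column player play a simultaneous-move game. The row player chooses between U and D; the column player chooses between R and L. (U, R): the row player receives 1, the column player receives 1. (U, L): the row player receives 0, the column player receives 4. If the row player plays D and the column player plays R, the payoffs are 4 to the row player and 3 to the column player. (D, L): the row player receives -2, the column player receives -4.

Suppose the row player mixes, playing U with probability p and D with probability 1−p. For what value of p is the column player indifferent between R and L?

The column player's indifference between R and L determines the row player's mixing probability p:
  the column player's expected payoff from R: p·1 + (1−p)·3 = -2p + 3
  the column player's expected payoff from L: p·4 + (1−p)·(-4) = 8p - 4
  -2p + 3 = 8p - 4  ⇒  -10p = -7  ⇒  p = 7/10.

p = 7/10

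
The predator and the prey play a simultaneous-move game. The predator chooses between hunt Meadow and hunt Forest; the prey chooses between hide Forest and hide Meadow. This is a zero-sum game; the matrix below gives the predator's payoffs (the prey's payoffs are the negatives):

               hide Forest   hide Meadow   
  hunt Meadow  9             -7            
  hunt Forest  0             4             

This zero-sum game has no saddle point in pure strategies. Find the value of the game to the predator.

The predator's indifference between hunt Meadow and hunt Forest determines the prey's mixing probability q:
  the predator's payoff to hunt Meadow: q·9 + (1−q)·(-7) = 16q - 7
  the predator's payoff to hunt Forest: q·0 + (1−q)·4 = -4q + 4
  16q - 7 = -4q + 4  ⇒  20q = 11  ⇒  q = 11/20.
The value is the predator's expected payoff against this mix (using hunt Meadow): (11/20)·9 + (9/20)·(-7) = 9/5.

v = 9/5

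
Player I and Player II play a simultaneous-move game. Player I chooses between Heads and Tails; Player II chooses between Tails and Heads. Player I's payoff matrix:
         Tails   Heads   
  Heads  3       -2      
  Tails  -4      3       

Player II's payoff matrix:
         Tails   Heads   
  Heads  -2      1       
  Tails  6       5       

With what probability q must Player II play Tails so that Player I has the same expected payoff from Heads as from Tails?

For Player I to be willing to mix, Player I must be indifferent between Heads and Tails, which pins down Player II's mix.
  Player I's payoff from Heads: q·3 + (1−q)·(-2) = 5q - 2
  Player I's payoff from Tails: q·(-4) + (1−q)·3 = -7q + 3
  5q - 2 = -7q + 3  ⇒  12q = 5  ⇒  q = 5/12.

q = 5/12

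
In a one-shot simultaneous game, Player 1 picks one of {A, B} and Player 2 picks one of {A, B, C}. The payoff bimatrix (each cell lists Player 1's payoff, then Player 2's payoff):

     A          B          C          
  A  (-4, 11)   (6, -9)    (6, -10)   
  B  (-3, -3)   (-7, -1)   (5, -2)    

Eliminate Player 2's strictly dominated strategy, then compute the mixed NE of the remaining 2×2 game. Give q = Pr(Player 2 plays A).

q = 13/14

Player 2's strategy C is strictly dominated by B: -9 > -10 and -1 > -2. Eliminate C.
Player 1's indifference between A and B determines Player 2's mixing probability q:
  Player 1's payoff from A: q·(-4) + (1−q)·6 = -10q + 6
  Player 1's payoff from B: q·(-3) + (1−q)·(-7) = 4q - 7
  -10q + 6 = 4q - 7  ⇒  -14q = -13  ⇒  q = 13/14.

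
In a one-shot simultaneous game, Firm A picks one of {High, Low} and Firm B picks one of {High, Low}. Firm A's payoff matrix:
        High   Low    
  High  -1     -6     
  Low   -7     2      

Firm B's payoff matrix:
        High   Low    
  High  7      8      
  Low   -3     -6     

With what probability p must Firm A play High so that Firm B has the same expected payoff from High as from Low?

In a mixed equilibrium Firm B is indifferent between High and Low; this condition fixes p.
  Firm B's payoff to High: p·7 + (1−p)·(-3) = 10p - 3
  Firm B's payoff to Low: p·8 + (1−p)·(-6) = 14p - 6
  10p - 3 = 14p - 6  ⇒  -4p = -3  ⇒  p = 3/4.

p = 3/4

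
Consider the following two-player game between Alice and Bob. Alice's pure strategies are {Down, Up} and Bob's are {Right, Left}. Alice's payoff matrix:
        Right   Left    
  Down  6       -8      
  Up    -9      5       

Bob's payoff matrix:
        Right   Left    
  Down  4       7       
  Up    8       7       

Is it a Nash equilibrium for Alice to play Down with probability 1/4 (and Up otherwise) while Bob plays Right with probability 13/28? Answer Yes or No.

Yes

Check Bob's indifference given Alice's mix p = 1/4:
  payoff from Right = 7; payoff from Left = 7 — equal.
Check Alice's indifference given Bob's mix q = 13/28:
  payoff from Down = -3/2; payoff from Up = -3/2 — equal.
Both players are indifferent, so neither can profitably deviate.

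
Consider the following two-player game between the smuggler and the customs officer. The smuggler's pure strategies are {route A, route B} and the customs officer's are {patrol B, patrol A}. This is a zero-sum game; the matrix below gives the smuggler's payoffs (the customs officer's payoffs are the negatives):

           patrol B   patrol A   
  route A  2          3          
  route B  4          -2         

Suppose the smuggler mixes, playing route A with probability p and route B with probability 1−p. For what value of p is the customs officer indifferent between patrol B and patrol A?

The customs officer's indifference between patrol B and patrol A determines the smuggler's mixing probability p:
  the customs officer's payoff from patrol B: p·(-2) + (1−p)·(-4) = 2p - 4
  the customs officer's payoff from patrol A: p·(-3) + (1−p)·2 = -5p + 2
  2p - 4 = -5p + 2  ⇒  7p = 6  ⇒  p = 6/7.

p = 6/7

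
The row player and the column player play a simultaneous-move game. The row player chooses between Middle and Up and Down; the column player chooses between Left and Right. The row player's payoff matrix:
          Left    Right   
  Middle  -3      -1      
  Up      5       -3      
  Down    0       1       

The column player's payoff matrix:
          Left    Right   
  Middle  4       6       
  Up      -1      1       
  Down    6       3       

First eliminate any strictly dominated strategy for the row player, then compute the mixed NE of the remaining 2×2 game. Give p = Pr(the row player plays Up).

p = 3/5

The row player's strategy Middle is strictly dominated by Down: 0 > -3 and 1 > -1. Eliminate Middle.
In a mixed equilibrium the column player is indifferent between Left and Right; this condition fixes p.
  the column player's payoff to Left: p·(-1) + (1−p)·6 = -7p + 6
  the column player's payoff to Right: p·1 + (1−p)·3 = -2p + 3
  -7p + 6 = -2p + 3  ⇒  -5p = -3  ⇒  p = 3/5.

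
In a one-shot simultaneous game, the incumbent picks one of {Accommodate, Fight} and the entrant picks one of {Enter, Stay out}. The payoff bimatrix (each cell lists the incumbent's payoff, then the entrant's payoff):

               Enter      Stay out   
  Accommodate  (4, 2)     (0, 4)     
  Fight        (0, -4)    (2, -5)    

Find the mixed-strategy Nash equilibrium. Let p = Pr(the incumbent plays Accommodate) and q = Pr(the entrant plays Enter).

Set the entrant's expected payoff from Enter equal to that from Stay out:
  the entrant's payoff to Enter: p·2 + (1−p)·(-4) = 6p - 4
  the entrant's payoff to Stay out: p·4 + (1−p)·(-5) = 9p - 5
  6p - 4 = 9p - 5  ⇒  -3p = -1  ⇒  p = 1/3.
For the incumbent to be willing to mix, the incumbent must be indifferent between Accommodate and Fight, which pins down the entrant's mix.
  the incumbent's expected payoff from Accommodate: q·4 + (1−q)·0 = 4q
  the incumbent's expected payoff from Fight: q·0 + (1−q)·2 = -2q + 2
  4q = -2q + 2  ⇒  6q = 2  ⇒  q = 1/3.

p = 1/3, q = 1/3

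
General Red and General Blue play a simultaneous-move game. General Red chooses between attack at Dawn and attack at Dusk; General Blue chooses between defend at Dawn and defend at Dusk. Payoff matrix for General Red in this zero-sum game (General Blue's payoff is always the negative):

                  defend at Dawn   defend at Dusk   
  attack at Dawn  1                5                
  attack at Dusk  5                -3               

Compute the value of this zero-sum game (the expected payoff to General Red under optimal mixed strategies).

v = 7/3

General Blue's mix must leave General Red indifferent between attack at Dawn and attack at Dusk.
  General Red's payoff to attack at Dawn: q·1 + (1−q)·5 = -4q + 5
  General Red's payoff to attack at Dusk: q·5 + (1−q)·(-3) = 8q - 3
  -4q + 5 = 8q - 3  ⇒  -12q = -8  ⇒  q = 2/3.
The value is General Red's expected payoff against this mix (using attack at Dawn): (2/3)·1 + (1/3)·5 = 7/3.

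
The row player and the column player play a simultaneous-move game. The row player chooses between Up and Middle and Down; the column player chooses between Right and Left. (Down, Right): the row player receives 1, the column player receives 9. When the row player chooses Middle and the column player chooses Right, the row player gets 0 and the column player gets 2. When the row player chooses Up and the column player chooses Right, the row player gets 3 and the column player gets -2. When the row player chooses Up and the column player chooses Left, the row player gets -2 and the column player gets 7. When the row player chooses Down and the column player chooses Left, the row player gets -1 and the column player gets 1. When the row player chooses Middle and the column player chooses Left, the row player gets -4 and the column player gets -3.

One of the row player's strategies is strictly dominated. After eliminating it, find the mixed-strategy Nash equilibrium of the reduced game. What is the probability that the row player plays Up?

The row player's strategy Middle is strictly dominated by Up: 3 > 0 and -2 > -4. Eliminate Middle.
For the column player to be willing to mix, the column player must be indifferent between Right and Left, which pins down the row player's mix.
  the column player's expected payoff from Right: p·(-2) + (1−p)·9 = -11p + 9
  the column player's expected payoff from Left: p·7 + (1−p)·1 = 6p + 1
  -11p + 9 = 6p + 1  ⇒  -17p = -8  ⇒  p = 8/17.

p = 8/17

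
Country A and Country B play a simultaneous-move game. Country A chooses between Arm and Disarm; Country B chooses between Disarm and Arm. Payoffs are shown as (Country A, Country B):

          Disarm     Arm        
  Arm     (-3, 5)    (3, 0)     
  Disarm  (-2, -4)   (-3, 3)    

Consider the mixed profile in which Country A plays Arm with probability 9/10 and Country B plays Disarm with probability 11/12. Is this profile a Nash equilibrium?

No

Given Country A's mix p = 9/10, Country B's payoff from Disarm is 41/10 but from Arm is 3/10. Country B strictly prefers Disarm, so Country B would not mix.
So the proposed profile is not a Nash equilibrium.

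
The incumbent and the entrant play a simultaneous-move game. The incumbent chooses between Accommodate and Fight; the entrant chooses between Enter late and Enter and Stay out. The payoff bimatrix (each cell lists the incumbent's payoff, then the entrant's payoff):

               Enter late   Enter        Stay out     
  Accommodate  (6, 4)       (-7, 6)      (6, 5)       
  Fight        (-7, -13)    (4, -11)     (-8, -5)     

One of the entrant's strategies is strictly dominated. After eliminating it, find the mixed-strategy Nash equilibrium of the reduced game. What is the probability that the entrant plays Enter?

q = 14/25

The entrant's strategy Enter late is strictly dominated by Enter: 6 > 4 and -11 > -13. Eliminate Enter late.
In a mixed equilibrium the incumbent is indifferent between Accommodate and Fight; this condition fixes q.
  the incumbent's expected payoff from Accommodate: q·(-7) + (1−q)·6 = -13q + 6
  the incumbent's expected payoff from Fight: q·4 + (1−q)·(-8) = 12q - 8
  -13q + 6 = 12q - 8  ⇒  -25q = -14  ⇒  q = 14/25.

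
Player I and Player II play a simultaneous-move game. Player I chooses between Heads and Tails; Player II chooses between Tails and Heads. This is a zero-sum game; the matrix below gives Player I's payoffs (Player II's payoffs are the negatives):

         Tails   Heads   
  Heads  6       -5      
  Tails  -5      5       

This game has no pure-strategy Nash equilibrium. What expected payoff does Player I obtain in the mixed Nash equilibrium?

Player II's mix must leave Player I indifferent between Heads and Tails.
  Player I's payoff to Heads: q·6 + (1−q)·(-5) = 11q - 5
  Player I's payoff to Tails: q·(-5) + (1−q)·5 = -10q + 5
  11q - 5 = -10q + 5  ⇒  21q = 10  ⇒  q = 10/21.
At equilibrium Player I is indifferent across rows, so Player I's payoff equals the payoff from Heads: (10/21)·6 + (11/21)·(-5) = 5/21.

5/21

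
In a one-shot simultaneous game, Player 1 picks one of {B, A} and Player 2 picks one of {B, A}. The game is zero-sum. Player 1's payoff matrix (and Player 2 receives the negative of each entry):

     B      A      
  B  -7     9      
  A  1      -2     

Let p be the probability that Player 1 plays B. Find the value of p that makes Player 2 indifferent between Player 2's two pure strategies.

Player 2's indifference between B and A determines Player 1's mixing probability p:
  Player 2's expected payoff from B: p·7 + (1−p)·(-1) = 8p - 1
  Player 2's expected payoff from A: p·(-9) + (1−p)·2 = -11p + 2
  8p - 1 = -11p + 2  ⇒  19p = 3  ⇒  p = 3/19.

p = 3/19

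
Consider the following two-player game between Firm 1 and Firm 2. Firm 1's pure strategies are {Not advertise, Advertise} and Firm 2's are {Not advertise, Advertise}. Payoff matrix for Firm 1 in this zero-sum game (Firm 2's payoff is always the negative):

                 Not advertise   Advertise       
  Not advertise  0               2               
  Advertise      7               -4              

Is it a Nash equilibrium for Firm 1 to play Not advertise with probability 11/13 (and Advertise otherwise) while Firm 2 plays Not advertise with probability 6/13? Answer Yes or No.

Yes

Check Firm 2's indifference given Firm 1's mix p = 11/13:
  payoff from Not advertise = -14/13; payoff from Advertise = -14/13 — equal.
Check Firm 1's indifference given Firm 2's mix q = 6/13:
  payoff from Not advertise = 14/13; payoff from Advertise = 14/13 — equal.
Both players are indifferent, so neither can profitably deviate.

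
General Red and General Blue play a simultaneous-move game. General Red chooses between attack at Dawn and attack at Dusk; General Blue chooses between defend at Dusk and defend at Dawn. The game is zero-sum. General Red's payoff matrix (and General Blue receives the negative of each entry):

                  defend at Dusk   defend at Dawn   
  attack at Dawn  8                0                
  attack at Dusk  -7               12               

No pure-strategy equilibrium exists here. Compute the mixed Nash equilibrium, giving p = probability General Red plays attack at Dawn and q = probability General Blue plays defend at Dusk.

In a mixed equilibrium General Blue is indifferent between defend at Dusk and defend at Dawn; this condition fixes p.
  General Blue's payoff from defend at Dusk: p·(-8) + (1−p)·7 = -15p + 7
  General Blue's payoff from defend at Dawn: p·0 + (1−p)·(-12) = 12p - 12
  -15p + 7 = 12p - 12  ⇒  -27p = -19  ⇒  p = 19/27.
For General Red to be willing to mix, General Red must be indifferent between attack at Dawn and attack at Dusk, which pins down General Blue's mix.
  General Red's payoff to attack at Dawn: q·8 + (1−q)·0 = 8q
  General Red's payoff to attack at Dusk: q·(-7) + (1−q)·12 = -19q + 12
  8q = -19q + 12  ⇒  27q = 12  ⇒  q = 4/9.

p = 19/27, q = 4/9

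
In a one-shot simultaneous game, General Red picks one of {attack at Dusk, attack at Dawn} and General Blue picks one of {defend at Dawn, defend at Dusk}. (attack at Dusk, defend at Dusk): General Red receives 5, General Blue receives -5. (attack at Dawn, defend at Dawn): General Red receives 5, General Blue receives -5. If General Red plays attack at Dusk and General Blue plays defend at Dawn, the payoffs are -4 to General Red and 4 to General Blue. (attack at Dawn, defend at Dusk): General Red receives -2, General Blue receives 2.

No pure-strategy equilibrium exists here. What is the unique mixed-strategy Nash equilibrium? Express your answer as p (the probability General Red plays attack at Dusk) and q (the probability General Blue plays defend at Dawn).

p = 7/16, q = 7/16

General Red's mix must leave General Blue indifferent between defend at Dawn and defend at Dusk.
  General Blue's payoff from defend at Dawn: p·4 + (1−p)·(-5) = 9p - 5
  General Blue's payoff from defend at Dusk: p·(-5) + (1−p)·2 = -7p + 2
  9p - 5 = -7p + 2  ⇒  16p = 7  ⇒  p = 7/16.
In a mixed equilibrium General Red is indifferent between attack at Dusk and attack at Dawn; this condition fixes q.
  General Red's payoff from attack at Dusk: q·(-4) + (1−q)·5 = -9q + 5
  General Red's payoff from attack at Dawn: q·5 + (1−q)·(-2) = 7q - 2
  -9q + 5 = 7q - 2  ⇒  -16q = -7  ⇒  q = 7/16.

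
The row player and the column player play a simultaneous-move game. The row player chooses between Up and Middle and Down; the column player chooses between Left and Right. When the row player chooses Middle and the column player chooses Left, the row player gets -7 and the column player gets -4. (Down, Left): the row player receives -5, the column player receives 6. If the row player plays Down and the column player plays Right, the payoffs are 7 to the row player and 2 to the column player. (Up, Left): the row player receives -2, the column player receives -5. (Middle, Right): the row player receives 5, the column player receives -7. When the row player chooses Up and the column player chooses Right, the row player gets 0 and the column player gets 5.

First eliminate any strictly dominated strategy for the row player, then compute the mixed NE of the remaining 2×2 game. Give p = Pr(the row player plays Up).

The row player's strategy Middle is strictly dominated by Down: -5 > -7 and 7 > 5. Eliminate Middle.
For the column player to be willing to mix, the column player must be indifferent between Left and Right, which pins down the row player's mix.
  the column player's payoff from Left: p·(-5) + (1−p)·6 = -11p + 6
  the column player's payoff from Right: p·5 + (1−p)·2 = 3p + 2
  -11p + 6 = 3p + 2  ⇒  -14p = -4  ⇒  p = 2/7.

p = 2/7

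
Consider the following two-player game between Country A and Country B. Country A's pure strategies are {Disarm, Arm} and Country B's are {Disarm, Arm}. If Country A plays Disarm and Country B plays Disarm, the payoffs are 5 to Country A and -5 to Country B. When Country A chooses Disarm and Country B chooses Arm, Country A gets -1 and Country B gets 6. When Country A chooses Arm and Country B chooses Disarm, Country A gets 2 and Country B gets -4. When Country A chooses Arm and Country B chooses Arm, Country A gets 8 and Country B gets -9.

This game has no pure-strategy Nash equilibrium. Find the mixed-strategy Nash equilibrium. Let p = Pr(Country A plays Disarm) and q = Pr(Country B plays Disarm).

Set Country B's expected payoff from Disarm equal to that from Arm:
  Country B's expected payoff from Disarm: p·(-5) + (1−p)·(-4) = -p - 4
  Country B's expected payoff from Arm: p·6 + (1−p)·(-9) = 15p - 9
  -p - 4 = 15p - 9  ⇒  -16p = -5  ⇒  p = 5/16.
In a mixed equilibrium Country A is indifferent between Disarm and Arm; this condition fixes q.
  Country A's payoff from Disarm: q·5 + (1−q)·(-1) = 6q - 1
  Country A's payoff from Arm: q·2 + (1−q)·8 = -6q + 8
  6q - 1 = -6q + 8  ⇒  12q = 9  ⇒  q = 3/4.

p = 5/16, q = 3/4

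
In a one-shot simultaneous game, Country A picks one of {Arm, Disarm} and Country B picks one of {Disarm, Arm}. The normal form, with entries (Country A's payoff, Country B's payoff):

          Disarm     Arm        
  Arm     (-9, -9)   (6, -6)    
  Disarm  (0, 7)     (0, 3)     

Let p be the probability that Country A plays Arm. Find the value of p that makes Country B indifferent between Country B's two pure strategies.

p = 4/7

Country B's indifference between Disarm and Arm determines Country A's mixing probability p:
  Country B's expected payoff from Disarm: p·(-9) + (1−p)·7 = -16p + 7
  Country B's expected payoff from Arm: p·(-6) + (1−p)·3 = -9p + 3
  -16p + 7 = -9p + 3  ⇒  -7p = -4  ⇒  p = 4/7.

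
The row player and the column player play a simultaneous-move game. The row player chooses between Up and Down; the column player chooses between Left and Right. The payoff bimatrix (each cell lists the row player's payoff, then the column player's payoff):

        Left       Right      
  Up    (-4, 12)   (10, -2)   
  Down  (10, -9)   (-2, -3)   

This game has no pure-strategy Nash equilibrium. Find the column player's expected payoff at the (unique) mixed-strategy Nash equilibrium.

-27/10

For the column player to be willing to mix, the column player must be indifferent between Left and Right, which pins down the row player's mix.
  the column player's expected payoff from Left: p·12 + (1−p)·(-9) = 21p - 9
  the column player's expected payoff from Right: p·(-2) + (1−p)·(-3) = p - 3
  21p - 9 = p - 3  ⇒  20p = 6  ⇒  p = 3/10.
At equilibrium the column player is indifferent across columns, so the column player's payoff equals the payoff from Left: (3/10)·12 + (7/10)·(-9) = -27/10.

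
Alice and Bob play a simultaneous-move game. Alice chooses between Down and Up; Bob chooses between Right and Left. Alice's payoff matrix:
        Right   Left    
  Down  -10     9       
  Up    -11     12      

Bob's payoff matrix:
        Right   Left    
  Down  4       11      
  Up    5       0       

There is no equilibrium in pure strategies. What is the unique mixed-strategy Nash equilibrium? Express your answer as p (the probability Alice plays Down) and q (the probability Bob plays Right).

Set Bob's expected payoff from Right equal to that from Left:
  Bob's payoff to Right: p·4 + (1−p)·5 = -p + 5
  Bob's payoff to Left: p·11 + (1−p)·0 = 11p
  -p + 5 = 11p  ⇒  -12p = -5  ⇒  p = 5/12.
Bob's mix must leave Alice indifferent between Down and Up.
  Alice's payoff to Down: q·(-10) + (1−q)·9 = -19q + 9
  Alice's payoff to Up: q·(-11) + (1−q)·12 = -23q + 12
  -19q + 9 = -23q + 12  ⇒  4q = 3  ⇒  q = 3/4.

p = 5/12, q = 3/4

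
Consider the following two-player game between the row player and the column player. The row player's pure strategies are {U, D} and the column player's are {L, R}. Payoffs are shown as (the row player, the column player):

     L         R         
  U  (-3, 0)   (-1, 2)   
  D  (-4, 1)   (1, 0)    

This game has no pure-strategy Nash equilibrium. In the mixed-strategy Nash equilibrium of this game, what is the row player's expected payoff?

For the row player to be willing to mix, the row player must be indifferent between U and D, which pins down the column player's mix.
  the row player's payoff from U: q·(-3) + (1−q)·(-1) = -2q - 1
  the row player's payoff from D: q·(-4) + (1−q)·1 = -5q + 1
  -2q - 1 = -5q + 1  ⇒  3q = 2  ⇒  q = 2/3.
At equilibrium the row player is indifferent across rows, so the row player's payoff equals the payoff from U: (2/3)·(-3) + (1/3)·(-1) = -7/3.

-7/3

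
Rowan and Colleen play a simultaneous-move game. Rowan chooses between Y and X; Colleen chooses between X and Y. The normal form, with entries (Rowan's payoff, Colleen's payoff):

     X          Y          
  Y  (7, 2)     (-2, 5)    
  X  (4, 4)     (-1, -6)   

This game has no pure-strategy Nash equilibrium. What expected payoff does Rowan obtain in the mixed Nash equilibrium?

Rowan's indifference between Y and X determines Colleen's mixing probability q:
  Rowan's payoff to Y: q·7 + (1−q)·(-2) = 9q - 2
  Rowan's payoff to X: q·4 + (1−q)·(-1) = 5q - 1
  9q - 2 = 5q - 1  ⇒  4q = 1  ⇒  q = 1/4.
At equilibrium Rowan is indifferent across rows, so Rowan's payoff equals the payoff from Y: (1/4)·7 + (3/4)·(-2) = 1/4.

1/4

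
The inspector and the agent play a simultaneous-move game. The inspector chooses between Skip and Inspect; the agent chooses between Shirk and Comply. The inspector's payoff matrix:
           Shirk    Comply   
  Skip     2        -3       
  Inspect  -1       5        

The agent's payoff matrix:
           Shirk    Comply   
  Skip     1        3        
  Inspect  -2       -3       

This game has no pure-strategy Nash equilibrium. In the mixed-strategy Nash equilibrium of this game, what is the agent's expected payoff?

-1

For the agent to be willing to mix, the agent must be indifferent between Shirk and Comply, which pins down the inspector's mix.
  the agent's payoff from Shirk: p·1 + (1−p)·(-2) = 3p - 2
  the agent's payoff from Comply: p·3 + (1−p)·(-3) = 6p - 3
  3p - 2 = 6p - 3  ⇒  -3p = -1  ⇒  p = 1/3.
At equilibrium the agent is indifferent across columns, so the agent's payoff equals the payoff from Shirk: (1/3)·1 + (2/3)·(-2) = -1.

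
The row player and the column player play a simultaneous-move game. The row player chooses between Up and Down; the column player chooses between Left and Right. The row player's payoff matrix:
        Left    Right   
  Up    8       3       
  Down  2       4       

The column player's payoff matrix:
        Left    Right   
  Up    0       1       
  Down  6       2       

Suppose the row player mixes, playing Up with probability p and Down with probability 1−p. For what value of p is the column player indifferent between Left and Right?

For the column player to be willing to mix, the column player must be indifferent between Left and Right, which pins down the row player's mix.
  the column player's expected payoff from Left: p·0 + (1−p)·6 = -6p + 6
  the column player's expected payoff from Right: p·1 + (1−p)·2 = -p + 2
  -6p + 6 = -p + 2  ⇒  -5p = -4  ⇒  p = 4/5.

p = 4/5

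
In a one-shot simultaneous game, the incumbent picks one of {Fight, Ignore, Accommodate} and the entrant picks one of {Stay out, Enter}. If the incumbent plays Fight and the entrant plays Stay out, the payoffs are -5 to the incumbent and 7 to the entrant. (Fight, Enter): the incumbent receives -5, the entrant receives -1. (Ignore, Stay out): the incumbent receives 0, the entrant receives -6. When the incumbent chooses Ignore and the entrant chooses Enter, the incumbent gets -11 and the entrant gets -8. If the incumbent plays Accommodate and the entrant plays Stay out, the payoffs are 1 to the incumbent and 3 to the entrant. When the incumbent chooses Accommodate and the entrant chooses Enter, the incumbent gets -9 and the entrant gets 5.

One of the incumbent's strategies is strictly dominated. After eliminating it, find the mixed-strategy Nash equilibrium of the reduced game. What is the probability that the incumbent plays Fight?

The incumbent's strategy Ignore is strictly dominated by Accommodate: 1 > 0 and -9 > -11. Eliminate Ignore.
The incumbent's mix must leave the entrant indifferent between Stay out and Enter.
  the entrant's expected payoff from Stay out: p·7 + (1−p)·3 = 4p + 3
  the entrant's expected payoff from Enter: p·(-1) + (1−p)·5 = -6p + 5
  4p + 3 = -6p + 5  ⇒  10p = 2  ⇒  p = 1/5.

p = 1/5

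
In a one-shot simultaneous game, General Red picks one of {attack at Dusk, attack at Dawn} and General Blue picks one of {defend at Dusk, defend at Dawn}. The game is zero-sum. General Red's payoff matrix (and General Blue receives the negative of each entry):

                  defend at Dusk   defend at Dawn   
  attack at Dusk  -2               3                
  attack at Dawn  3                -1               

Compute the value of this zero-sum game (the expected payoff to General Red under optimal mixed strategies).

For General Red to be willing to mix, General Red must be indifferent between attack at Dusk and attack at Dawn, which pins down General Blue's mix.
  General Red's expected payoff from attack at Dusk: q·(-2) + (1−q)·3 = -5q + 3
  General Red's expected payoff from attack at Dawn: q·3 + (1−q)·(-1) = 4q - 1
  -5q + 3 = 4q - 1  ⇒  -9q = -4  ⇒  q = 4/9.
The value is General Red's expected payoff against this mix (using attack at Dusk): (4/9)·(-2) + (5/9)·3 = 7/9.

v = 7/9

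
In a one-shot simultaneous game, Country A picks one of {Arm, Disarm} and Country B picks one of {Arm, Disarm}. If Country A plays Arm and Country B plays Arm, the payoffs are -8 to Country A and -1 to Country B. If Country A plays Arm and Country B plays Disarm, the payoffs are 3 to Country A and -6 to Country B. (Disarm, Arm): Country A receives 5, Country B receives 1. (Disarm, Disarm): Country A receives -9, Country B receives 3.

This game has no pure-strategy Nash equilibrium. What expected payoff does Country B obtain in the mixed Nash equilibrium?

3/7

For Country B to be willing to mix, Country B must be indifferent between Arm and Disarm, which pins down Country A's mix.
  Country B's payoff from Arm: p·(-1) + (1−p)·1 = -2p + 1
  Country B's payoff from Disarm: p·(-6) + (1−p)·3 = -9p + 3
  -2p + 1 = -9p + 3  ⇒  7p = 2  ⇒  p = 2/7.
At equilibrium Country B is indifferent across columns, so Country B's payoff equals the payoff from Arm: (2/7)·(-1) + (5/7)·1 = 3/7.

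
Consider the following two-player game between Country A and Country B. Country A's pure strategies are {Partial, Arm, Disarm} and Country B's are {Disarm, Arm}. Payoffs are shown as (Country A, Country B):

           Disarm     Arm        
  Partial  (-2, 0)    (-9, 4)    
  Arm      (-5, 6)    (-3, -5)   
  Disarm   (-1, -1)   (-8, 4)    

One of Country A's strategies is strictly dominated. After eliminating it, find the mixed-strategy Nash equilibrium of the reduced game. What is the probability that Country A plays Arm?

p = 5/16

Country A's strategy Partial is strictly dominated by Disarm: -1 > -2 and -8 > -9. Eliminate Partial.
For Country B to be willing to mix, Country B must be indifferent between Disarm and Arm, which pins down Country A's mix.
  Country B's payoff to Disarm: p·6 + (1−p)·(-1) = 7p - 1
  Country B's payoff to Arm: p·(-5) + (1−p)·4 = -9p + 4
  7p - 1 = -9p + 4  ⇒  16p = 5  ⇒  p = 5/16.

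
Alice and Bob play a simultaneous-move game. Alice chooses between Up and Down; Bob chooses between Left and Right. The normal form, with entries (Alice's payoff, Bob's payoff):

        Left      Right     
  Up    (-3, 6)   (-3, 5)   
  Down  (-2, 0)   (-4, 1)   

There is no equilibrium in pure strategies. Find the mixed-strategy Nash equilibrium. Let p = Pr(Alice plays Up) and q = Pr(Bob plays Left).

p = 1/2, q = 1/2

Alice's mix must leave Bob indifferent between Left and Right.
  Bob's payoff from Left: p·6 + (1−p)·0 = 6p
  Bob's payoff from Right: p·5 + (1−p)·1 = 4p + 1
  6p = 4p + 1  ⇒  2p = 1  ⇒  p = 1/2.
For Alice to be willing to mix, Alice must be indifferent between Up and Down, which pins down Bob's mix.
  Alice's payoff to Up: q·(-3) + (1−q)·(-3) = -3
  Alice's payoff to Down: q·(-2) + (1−q)·(-4) = 2q - 4
  -3 = 2q - 4  ⇒  -2q = -1  ⇒  q = 1/2.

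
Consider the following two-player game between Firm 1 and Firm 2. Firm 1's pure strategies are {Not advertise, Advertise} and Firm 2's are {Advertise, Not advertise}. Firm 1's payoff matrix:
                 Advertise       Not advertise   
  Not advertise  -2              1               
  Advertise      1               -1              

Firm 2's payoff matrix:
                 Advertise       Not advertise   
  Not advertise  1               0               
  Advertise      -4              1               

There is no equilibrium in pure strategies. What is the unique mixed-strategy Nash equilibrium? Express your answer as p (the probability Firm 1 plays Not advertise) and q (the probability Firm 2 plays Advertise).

p = 5/6, q = 2/5

In a mixed equilibrium Firm 2 is indifferent between Advertise and Not advertise; this condition fixes p.
  Firm 2's expected payoff from Advertise: p·1 + (1−p)·(-4) = 5p - 4
  Firm 2's expected payoff from Not advertise: p·0 + (1−p)·1 = -p + 1
  5p - 4 = -p + 1  ⇒  6p = 5  ⇒  p = 5/6.
Firm 2's mix must leave Firm 1 indifferent between Not advertise and Advertise.
  Firm 1's expected payoff from Not advertise: q·(-2) + (1−q)·1 = -3q + 1
  Firm 1's expected payoff from Advertise: q·1 + (1−q)·(-1) = 2q - 1
  -3q + 1 = 2q - 1  ⇒  -5q = -2  ⇒  q = 2/5.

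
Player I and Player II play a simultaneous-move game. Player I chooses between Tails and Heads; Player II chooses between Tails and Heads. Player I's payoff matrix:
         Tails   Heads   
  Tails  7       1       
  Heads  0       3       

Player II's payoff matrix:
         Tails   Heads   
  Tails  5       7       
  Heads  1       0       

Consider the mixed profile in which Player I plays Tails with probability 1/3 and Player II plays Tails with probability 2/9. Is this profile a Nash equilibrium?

Yes

Check Player II's indifference given Player I's mix p = 1/3:
  payoff from Tails = 7/3; payoff from Heads = 7/3 — equal.
Check Player I's indifference given Player II's mix q = 2/9:
  payoff from Tails = 7/3; payoff from Heads = 7/3 — equal.
Both players are indifferent, so neither can profitably deviate.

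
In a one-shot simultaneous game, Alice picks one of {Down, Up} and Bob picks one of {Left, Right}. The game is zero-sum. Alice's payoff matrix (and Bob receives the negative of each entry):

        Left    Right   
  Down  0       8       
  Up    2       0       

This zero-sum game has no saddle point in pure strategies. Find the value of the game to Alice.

v = 8/5

Alice's indifference between Down and Up determines Bob's mixing probability q:
  Alice's payoff from Down: q·0 + (1−q)·8 = -8q + 8
  Alice's payoff from Up: q·2 + (1−q)·0 = 2q
  -8q + 8 = 2q  ⇒  -10q = -8  ⇒  q = 4/5.
The value is Alice's expected payoff against this mix (using Down): (4/5)·0 + (1/5)·8 = 8/5.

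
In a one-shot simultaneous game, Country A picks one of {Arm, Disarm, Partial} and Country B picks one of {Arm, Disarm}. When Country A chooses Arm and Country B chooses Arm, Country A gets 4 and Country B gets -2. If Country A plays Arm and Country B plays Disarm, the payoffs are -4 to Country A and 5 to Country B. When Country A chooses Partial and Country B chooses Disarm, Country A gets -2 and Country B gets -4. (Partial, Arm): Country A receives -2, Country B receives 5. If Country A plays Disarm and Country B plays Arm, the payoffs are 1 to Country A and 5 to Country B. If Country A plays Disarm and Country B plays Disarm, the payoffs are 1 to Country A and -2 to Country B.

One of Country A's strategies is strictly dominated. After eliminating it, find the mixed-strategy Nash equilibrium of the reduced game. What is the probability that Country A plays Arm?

Country A's strategy Partial is strictly dominated by Disarm: 1 > -2 and 1 > -2. Eliminate Partial.
Set Country B's expected payoff from Arm equal to that from Disarm:
  Country B's payoff from Arm: p·(-2) + (1−p)·5 = -7p + 5
  Country B's payoff from Disarm: p·5 + (1−p)·(-2) = 7p - 2
  -7p + 5 = 7p - 2  ⇒  -14p = -7  ⇒  p = 1/2.

p = 1/2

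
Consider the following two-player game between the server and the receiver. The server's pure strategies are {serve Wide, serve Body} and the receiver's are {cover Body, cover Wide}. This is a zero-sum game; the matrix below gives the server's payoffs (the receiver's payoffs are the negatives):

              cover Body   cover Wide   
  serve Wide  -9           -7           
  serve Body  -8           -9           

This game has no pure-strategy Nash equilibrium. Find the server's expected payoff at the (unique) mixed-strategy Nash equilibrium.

In a mixed equilibrium the server is indifferent between serve Wide and serve Body; this condition fixes q.
  the server's payoff to serve Wide: q·(-9) + (1−q)·(-7) = -2q - 7
  the server's payoff to serve Body: q·(-8) + (1−q)·(-9) = q - 9
  -2q - 7 = q - 9  ⇒  -3q = -2  ⇒  q = 2/3.
At equilibrium the server is indifferent across rows, so the server's payoff equals the payoff from serve Wide: (2/3)·(-9) + (1/3)·(-7) = -25/3.

-25/3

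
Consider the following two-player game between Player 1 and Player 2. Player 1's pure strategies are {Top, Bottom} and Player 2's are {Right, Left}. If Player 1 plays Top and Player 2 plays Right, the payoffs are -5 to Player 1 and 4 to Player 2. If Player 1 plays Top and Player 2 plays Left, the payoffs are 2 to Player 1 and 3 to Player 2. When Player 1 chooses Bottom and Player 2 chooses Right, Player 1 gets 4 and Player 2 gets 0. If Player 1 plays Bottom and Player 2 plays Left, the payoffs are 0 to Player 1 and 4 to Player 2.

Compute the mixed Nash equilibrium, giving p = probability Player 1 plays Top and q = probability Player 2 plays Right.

p = 4/5, q = 2/11

Player 1's mix must leave Player 2 indifferent between Right and Left.
  Player 2's payoff from Right: p·4 + (1−p)·0 = 4p
  Player 2's payoff from Left: p·3 + (1−p)·4 = -p + 4
  4p = -p + 4  ⇒  5p = 4  ⇒  p = 4/5.
Set Player 1's expected payoff from Top equal to that from Bottom:
  Player 1's payoff from Top: q·(-5) + (1−q)·2 = -7q + 2
  Player 1's payoff from Bottom: q·4 + (1−q)·0 = 4q
  -7q + 2 = 4q  ⇒  -11q = -2  ⇒  q = 2/11.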